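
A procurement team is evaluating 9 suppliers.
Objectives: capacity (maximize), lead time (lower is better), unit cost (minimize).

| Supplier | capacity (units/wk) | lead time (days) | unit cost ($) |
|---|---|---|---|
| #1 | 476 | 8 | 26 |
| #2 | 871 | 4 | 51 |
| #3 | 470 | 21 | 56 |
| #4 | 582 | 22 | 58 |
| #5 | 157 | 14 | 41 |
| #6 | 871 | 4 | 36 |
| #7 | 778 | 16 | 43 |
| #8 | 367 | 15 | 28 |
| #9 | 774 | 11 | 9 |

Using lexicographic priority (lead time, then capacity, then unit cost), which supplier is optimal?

#6

First minimize lead time: best is 4, kept {#2, #6}.
Then maximize capacity: best is 871, kept {#2, #6}.
Then minimize unit cost: best is 36, kept {#6}.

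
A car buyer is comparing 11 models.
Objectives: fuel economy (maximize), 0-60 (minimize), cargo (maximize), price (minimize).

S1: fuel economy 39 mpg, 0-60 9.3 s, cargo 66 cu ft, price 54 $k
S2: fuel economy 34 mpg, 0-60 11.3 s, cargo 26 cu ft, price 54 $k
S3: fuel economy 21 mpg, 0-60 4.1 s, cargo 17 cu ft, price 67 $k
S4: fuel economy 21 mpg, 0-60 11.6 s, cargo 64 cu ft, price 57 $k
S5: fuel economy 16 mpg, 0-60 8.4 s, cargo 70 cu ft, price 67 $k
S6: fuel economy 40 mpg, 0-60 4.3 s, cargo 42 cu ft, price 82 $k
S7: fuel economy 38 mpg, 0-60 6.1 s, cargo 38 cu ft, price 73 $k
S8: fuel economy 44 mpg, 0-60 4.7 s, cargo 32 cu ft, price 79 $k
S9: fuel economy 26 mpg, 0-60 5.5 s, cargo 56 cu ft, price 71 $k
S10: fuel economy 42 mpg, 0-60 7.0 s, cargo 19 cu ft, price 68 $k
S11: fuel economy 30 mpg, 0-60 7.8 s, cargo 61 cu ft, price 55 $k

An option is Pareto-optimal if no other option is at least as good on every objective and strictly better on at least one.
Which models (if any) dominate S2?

S1: fuel economy 39≥34, 0-60 9.3≤11.3, cargo 66≥26, price 54≤54 — dominates S2.
Others (S3, S4, S5, S6, S7, S8, S9, S10, S11) are each worse than S2 on at least one objective.

S1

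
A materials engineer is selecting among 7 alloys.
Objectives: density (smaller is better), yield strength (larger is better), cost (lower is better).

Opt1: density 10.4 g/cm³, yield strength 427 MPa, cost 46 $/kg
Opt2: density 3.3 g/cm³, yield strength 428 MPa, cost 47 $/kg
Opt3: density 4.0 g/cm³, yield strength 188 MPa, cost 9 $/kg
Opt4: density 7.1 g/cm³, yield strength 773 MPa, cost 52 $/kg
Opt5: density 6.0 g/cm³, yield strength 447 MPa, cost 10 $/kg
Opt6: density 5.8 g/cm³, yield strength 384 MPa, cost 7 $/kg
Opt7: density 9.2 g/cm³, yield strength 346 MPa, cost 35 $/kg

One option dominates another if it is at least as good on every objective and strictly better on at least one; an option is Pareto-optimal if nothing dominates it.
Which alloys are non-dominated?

Opt1: dominated by Opt5 (density 6.0≤10.4, yield strength 447≥427, cost 10≤46).
Opt2: not dominated (best density).
Opt3: not dominated.
Opt4: not dominated (best yield strength).
Opt5: not dominated.
Opt6: not dominated (best cost).
Opt7: dominated by Opt5 (density 6.0≤9.2, yield strength 447≥346, cost 10≤35).

Opt2, Opt3, Opt4, Opt5, Opt6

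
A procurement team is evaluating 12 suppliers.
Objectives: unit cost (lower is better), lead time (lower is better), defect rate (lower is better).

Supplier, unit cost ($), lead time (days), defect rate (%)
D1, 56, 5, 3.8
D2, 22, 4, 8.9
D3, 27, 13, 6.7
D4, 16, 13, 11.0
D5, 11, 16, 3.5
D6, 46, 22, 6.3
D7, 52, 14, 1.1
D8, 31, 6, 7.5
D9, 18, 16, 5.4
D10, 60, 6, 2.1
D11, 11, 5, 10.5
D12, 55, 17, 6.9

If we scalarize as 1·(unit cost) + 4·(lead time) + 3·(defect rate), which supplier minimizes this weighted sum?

D1: 1·56 + 4·5 + 3·3.8 = 87.4
D2: 1·22 + 4·4 + 3·8.9 = 64.7
D3: 1·27 + 4·13 + 3·6.7 = 99.1
D4: 1·16 + 4·13 + 3·11.0 = 101.0
D5: 1·11 + 4·16 + 3·3.5 = 85.5
D6: 1·46 + 4·22 + 3·6.3 = 152.9
D7: 1·52 + 4·14 + 3·1.1 = 111.3
D8: 1·31 + 4·6 + 3·7.5 = 77.5
D9: 1·18 + 4·16 + 3·5.4 = 98.2
D10: 1·60 + 4·6 + 3·2.1 = 90.3
D11: 1·11 + 4·5 + 3·10.5 = 62.5
D12: 1·55 + 4·17 + 3·6.9 = 143.7
Lowest: D11 at 62.5.

D11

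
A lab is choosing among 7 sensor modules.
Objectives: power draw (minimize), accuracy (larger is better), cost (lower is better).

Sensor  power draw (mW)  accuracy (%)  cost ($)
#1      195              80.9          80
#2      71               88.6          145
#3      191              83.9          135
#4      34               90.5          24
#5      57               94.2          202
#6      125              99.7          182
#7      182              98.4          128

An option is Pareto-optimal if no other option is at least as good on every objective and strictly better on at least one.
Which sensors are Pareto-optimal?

#4, #5, #6, #7

#1: dominated by #4 (power draw 34≤195, accuracy 90.5≥80.9, cost 24≤80).
#2: dominated by #4 (power draw 34≤71, accuracy 90.5≥88.6, cost 24≤145).
#3: dominated by #4 (power draw 34≤191, accuracy 90.5≥83.9, cost 24≤135).
#4: not dominated (best power draw).
#5: not dominated.
#6: not dominated (best accuracy).
#7: not dominated.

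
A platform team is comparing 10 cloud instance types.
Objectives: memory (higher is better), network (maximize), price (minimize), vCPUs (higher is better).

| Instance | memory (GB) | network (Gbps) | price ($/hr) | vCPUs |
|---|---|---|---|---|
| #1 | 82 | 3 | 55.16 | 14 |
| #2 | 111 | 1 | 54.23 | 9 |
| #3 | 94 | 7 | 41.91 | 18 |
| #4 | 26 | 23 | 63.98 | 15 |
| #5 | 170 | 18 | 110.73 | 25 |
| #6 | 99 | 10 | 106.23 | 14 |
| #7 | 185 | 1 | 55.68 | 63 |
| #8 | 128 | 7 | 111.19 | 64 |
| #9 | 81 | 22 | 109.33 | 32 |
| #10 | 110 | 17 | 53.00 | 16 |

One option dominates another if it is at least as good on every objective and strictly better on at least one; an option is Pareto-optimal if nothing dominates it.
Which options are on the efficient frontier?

#2, #3, #4, #5, #7, #8, #9, #10

#1: dominated by #3 (memory 94≥82, network 7≥3, price 41.91≤55.16, vCPUs 18≥14).
#2: not dominated.
#3: not dominated (best price).
#4: not dominated (best network).
#5: not dominated.
#6: dominated by #10 (memory 110≥99, network 17≥10, price 53.00≤106.23, vCPUs 16≥14).
#7: not dominated (best memory).
#8: not dominated (best vCPUs).
#9: not dominated.
#10: not dominated.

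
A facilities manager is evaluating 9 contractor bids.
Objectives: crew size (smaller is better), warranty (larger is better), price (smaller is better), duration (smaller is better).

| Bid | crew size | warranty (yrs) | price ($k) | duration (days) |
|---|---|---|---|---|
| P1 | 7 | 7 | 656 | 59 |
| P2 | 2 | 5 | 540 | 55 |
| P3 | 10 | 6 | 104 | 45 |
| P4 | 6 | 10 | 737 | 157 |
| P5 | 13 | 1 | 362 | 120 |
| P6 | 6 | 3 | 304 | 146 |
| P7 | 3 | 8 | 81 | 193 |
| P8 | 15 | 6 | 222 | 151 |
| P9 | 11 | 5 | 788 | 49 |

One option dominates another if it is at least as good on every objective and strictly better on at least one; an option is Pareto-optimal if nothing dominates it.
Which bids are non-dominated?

P1, P2, P3, P4, P6, P7

P1: not dominated.
P2: not dominated (best crew size).
P3: not dominated (best duration).
P4: not dominated (best warranty).
P5: dominated by P3 (crew size 10≤13, warranty 6≥1, price 104≤362, duration 45≤120).
P6: not dominated.
P7: not dominated (best price).
P8: dominated by P3 (crew size 10≤15, warranty 6≥6, price 104≤222, duration 45≤151).
P9: dominated by P3 (crew size 10≤11, warranty 6≥5, price 104≤788, duration 45≤49).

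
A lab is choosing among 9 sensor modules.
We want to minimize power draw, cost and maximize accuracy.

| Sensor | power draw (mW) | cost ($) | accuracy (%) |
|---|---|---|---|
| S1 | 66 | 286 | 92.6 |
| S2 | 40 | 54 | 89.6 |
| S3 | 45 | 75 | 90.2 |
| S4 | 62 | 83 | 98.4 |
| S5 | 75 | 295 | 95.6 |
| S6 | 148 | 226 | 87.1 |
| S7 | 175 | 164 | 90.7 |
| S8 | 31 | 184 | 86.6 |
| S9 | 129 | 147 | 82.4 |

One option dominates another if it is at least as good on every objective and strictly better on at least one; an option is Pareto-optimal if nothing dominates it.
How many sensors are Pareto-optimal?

4

S1: dominated by S4 (power draw 62≤66, cost 83≤286, accuracy 98.4≥92.6).
S2: not dominated (best cost).
S3: not dominated.
S4: not dominated (best accuracy).
S5: dominated by S4 (power draw 62≤75, cost 83≤295, accuracy 98.4≥95.6).
S6: dominated by S2 (power draw 40≤148, cost 54≤226, accuracy 89.6≥87.1).
S7: dominated by S4 (power draw 62≤175, cost 83≤164, accuracy 98.4≥90.7).
S8: not dominated (best power draw).
S9: dominated by S2 (power draw 40≤129, cost 54≤147, accuracy 89.6≥82.4).
Pareto-optimal: S2, S3, S4, S8 → 4.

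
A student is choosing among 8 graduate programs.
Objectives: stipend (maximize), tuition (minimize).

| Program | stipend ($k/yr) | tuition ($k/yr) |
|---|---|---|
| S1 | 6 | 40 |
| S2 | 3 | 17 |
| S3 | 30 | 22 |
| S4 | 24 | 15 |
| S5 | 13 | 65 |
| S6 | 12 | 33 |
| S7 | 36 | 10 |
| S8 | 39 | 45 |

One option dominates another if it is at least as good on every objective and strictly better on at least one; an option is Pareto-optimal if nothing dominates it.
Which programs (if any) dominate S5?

S3: stipend 30≥13, tuition 22≤65 — dominates S5.
S4: stipend 24≥13, tuition 15≤65 — dominates S5.
S7: stipend 36≥13, tuition 10≤65 — dominates S5.
S8: stipend 39≥13, tuition 45≤65 — dominates S5.
Others (S1, S2, S6) are each worse than S5 on at least one objective.

S3, S4, S7, S8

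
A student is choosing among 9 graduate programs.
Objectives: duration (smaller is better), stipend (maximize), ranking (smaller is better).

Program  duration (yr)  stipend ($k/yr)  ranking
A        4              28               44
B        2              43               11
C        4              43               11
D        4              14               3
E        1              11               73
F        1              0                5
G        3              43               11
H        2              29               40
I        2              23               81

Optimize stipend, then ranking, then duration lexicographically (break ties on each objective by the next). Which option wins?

First maximize stipend: best is 43, kept {B, C, G}.
Then minimize ranking: best is 11, kept {B, C, G}.
Then minimize duration: best is 2, kept {B}.

B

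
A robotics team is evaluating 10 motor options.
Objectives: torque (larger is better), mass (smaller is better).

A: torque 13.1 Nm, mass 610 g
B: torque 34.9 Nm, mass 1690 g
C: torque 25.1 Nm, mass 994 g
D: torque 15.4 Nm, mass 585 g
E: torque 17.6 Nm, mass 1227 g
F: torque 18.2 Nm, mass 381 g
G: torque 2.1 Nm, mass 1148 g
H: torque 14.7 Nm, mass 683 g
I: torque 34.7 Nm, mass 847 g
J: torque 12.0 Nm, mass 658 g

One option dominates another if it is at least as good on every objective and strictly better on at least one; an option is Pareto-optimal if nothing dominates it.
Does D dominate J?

Yes

D vs J: torque 15.4≥12.0, mass 585≤658 — D is at least as good on every objective with at least one strict improvement.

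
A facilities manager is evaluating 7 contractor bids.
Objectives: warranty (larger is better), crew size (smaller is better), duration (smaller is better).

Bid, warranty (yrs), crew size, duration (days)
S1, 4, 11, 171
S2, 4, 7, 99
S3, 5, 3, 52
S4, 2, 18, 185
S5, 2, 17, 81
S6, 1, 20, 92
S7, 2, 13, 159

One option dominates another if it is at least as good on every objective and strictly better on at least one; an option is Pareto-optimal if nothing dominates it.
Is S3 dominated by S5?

No

S5 vs S3: S5 is worse on warranty (2 vs 5), so it does not dominate S3.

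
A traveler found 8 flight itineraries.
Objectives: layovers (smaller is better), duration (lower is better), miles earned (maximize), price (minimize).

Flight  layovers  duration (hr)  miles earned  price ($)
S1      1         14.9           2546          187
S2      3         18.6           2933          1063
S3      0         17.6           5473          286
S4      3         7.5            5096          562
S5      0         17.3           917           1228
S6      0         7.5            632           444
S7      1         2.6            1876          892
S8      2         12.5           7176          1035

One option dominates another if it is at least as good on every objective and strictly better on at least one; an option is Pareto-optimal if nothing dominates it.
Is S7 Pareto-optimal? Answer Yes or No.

Yes

S1: worse on duration (14.9 vs 2.6).
S2: worse on layovers (3 vs 1).
S3: worse on duration (17.6 vs 2.6).
S4: worse on layovers (3 vs 1).
S5: worse on duration (17.3 vs 2.6).
S6: worse on duration (7.5 vs 2.6).
S8: worse on layovers (2 vs 1).
No option is at least as good as S7 on every objective and strictly better on one.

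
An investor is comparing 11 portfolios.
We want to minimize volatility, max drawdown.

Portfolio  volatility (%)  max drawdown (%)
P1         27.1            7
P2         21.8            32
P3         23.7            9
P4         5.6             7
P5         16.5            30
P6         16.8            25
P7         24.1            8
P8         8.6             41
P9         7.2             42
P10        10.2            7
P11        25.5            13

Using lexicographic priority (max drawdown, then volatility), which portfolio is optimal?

First minimize max drawdown: best is 7, kept {P1, P4, P10}.
Then minimize volatility: best is 5.6, kept {P4}.

P4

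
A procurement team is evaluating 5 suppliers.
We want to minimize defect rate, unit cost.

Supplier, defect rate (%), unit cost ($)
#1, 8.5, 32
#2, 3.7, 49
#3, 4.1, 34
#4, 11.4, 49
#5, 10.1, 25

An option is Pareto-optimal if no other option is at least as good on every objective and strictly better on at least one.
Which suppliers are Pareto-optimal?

#1: not dominated.
#2: not dominated (best defect rate).
#3: not dominated.
#4: dominated by #1 (defect rate 8.5≤11.4, unit cost 32≤49).
#5: not dominated (best unit cost).

#1, #2, #3, #5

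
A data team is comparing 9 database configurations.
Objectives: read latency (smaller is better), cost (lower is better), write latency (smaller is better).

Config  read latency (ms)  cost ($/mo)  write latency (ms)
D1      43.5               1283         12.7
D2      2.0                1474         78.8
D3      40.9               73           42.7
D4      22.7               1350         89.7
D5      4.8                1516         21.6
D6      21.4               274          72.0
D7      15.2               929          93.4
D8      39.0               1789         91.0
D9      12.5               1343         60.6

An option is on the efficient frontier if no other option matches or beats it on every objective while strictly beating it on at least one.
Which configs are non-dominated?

D1, D2, D3, D5, D6, D7, D9

D1: not dominated (best write latency).
D2: not dominated (best read latency).
D3: not dominated (best cost).
D4: dominated by D6 (read latency 21.4≤22.7, cost 274≤1350, write latency 72.0≤89.7).
D5: not dominated.
D6: not dominated.
D7: not dominated.
D8: dominated by D2 (read latency 2.0≤39.0, cost 1474≤1789, write latency 78.8≤91.0).
D9: not dominated.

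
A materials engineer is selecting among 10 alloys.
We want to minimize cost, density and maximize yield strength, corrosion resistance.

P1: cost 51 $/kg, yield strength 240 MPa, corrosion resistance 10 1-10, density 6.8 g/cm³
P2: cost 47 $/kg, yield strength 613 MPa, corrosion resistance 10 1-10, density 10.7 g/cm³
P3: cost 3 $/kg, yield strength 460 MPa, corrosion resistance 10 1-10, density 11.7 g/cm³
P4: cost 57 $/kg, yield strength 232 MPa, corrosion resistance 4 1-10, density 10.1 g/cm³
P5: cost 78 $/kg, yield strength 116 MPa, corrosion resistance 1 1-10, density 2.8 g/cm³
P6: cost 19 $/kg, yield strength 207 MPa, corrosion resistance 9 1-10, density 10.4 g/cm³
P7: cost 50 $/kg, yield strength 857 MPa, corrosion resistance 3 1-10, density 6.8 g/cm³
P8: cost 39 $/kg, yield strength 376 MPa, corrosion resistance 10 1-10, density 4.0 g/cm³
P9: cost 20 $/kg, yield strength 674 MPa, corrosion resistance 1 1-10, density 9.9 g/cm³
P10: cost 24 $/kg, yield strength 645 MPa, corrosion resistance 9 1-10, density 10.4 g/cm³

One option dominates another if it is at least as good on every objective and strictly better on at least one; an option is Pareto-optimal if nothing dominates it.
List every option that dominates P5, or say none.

none

P1: worse on density (6.8 vs 2.8).
P2: worse on density (10.7 vs 2.8).
P3: worse on density (11.7 vs 2.8).
P4: worse on density (10.1 vs 2.8).
P6: worse on density (10.4 vs 2.8).
P7: worse on density (6.8 vs 2.8).
P8: worse on density (4.0 vs 2.8).
P9: worse on density (9.9 vs 2.8).
P10: worse on density (10.4 vs 2.8).
No option dominates P5.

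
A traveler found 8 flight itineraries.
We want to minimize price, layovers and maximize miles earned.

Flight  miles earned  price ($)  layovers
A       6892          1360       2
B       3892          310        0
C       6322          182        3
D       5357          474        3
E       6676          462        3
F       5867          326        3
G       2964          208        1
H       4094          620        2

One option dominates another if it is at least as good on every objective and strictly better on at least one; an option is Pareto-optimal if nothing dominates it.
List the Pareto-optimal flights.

A: not dominated (best miles earned).
B: not dominated (best layovers).
C: not dominated (best price).
D: dominated by C (miles earned 6322≥5357, price 182≤474, layovers 3≤3).
E: not dominated.
F: dominated by C (miles earned 6322≥5867, price 182≤326, layovers 3≤3).
G: not dominated.
H: not dominated.

A, B, C, E, G, H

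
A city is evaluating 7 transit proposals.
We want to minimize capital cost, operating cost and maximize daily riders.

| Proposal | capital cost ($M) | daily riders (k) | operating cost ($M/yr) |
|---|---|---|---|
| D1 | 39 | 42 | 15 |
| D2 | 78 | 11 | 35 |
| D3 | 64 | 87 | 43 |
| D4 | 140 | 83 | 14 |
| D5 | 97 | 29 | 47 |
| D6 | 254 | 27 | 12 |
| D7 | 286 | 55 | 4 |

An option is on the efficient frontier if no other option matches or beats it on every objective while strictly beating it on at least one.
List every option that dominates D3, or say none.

D1: worse on daily riders (42 vs 87).
D2: worse on capital cost (78 vs 64).
D4: worse on capital cost (140 vs 64).
D5: worse on capital cost (97 vs 64).
D6: worse on capital cost (254 vs 64).
D7: worse on capital cost (286 vs 64).
No option dominates D3.

none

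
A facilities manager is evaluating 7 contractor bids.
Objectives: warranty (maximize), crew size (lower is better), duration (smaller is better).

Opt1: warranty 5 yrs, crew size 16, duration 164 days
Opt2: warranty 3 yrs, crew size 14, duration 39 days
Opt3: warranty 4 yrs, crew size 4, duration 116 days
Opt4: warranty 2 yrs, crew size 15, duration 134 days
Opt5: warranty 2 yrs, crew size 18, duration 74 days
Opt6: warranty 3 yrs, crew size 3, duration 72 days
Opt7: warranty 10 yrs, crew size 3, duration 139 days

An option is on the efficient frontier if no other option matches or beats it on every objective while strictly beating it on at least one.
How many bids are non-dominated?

4

Opt1: dominated by Opt7 (warranty 10≥5, crew size 3≤16, duration 139≤164).
Opt2: not dominated (best duration).
Opt3: not dominated.
Opt4: dominated by Opt2 (warranty 3≥2, crew size 14≤15, duration 39≤134).
Opt5: dominated by Opt2 (warranty 3≥2, crew size 14≤18, duration 39≤74).
Opt6: not dominated.
Opt7: not dominated (best warranty).
Pareto-optimal: Opt2, Opt3, Opt6, Opt7 → 4.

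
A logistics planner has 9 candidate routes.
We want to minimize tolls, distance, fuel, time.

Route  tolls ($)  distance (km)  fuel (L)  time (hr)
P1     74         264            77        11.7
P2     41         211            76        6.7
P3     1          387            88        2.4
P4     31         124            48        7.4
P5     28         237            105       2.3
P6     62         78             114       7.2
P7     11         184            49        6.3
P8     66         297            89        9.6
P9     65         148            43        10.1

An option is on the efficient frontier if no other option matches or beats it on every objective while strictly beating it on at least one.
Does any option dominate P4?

P1: worse on tolls (74 vs 31).
P2: worse on tolls (41 vs 31).
P3: worse on distance (387 vs 124).
P5: worse on distance (237 vs 124).
P6: worse on tolls (62 vs 31).
P7: worse on distance (184 vs 124).
P8: worse on tolls (66 vs 31).
P9: worse on tolls (65 vs 31).
No option is at least as good as P4 on every objective and strictly better on one.

No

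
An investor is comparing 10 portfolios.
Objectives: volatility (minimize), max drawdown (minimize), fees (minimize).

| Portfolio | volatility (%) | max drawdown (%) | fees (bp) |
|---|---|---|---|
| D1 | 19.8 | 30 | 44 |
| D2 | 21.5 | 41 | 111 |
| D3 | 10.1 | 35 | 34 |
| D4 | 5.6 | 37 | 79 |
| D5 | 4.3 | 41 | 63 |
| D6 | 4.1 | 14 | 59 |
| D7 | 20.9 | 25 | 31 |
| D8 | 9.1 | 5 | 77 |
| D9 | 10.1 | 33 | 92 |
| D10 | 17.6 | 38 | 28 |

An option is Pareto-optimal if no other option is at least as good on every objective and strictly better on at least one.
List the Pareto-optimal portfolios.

D1: not dominated.
D2: dominated by D1 (volatility 19.8≤21.5, max drawdown 30≤41, fees 44≤111).
D3: not dominated.
D4: dominated by D6 (volatility 4.1≤5.6, max drawdown 14≤37, fees 59≤79).
D5: dominated by D6 (volatility 4.1≤4.3, max drawdown 14≤41, fees 59≤63).
D6: not dominated (best volatility).
D7: not dominated.
D8: not dominated (best max drawdown).
D9: dominated by D6 (volatility 4.1≤10.1, max drawdown 14≤33, fees 59≤92).
D10: not dominated (best fees).

D1, D3, D6, D7, D8, D10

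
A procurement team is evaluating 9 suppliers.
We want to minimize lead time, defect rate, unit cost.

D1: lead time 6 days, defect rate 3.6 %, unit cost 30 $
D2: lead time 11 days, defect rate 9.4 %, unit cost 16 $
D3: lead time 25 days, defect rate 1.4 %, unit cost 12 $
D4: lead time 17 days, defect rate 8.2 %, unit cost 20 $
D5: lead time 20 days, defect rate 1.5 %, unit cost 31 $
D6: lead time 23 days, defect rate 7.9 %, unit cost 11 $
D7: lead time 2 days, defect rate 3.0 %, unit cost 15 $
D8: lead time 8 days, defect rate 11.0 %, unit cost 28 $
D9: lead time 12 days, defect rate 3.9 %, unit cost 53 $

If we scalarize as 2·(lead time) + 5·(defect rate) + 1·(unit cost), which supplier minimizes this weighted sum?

D7

D1: 2·6 + 5·3.6 + 1·30 = 60.0
D2: 2·11 + 5·9.4 + 1·16 = 85.0
D3: 2·25 + 5·1.4 + 1·12 = 69.0
D4: 2·17 + 5·8.2 + 1·20 = 95.0
D5: 2·20 + 5·1.5 + 1·31 = 78.5
D6: 2·23 + 5·7.9 + 1·11 = 96.5
D7: 2·2 + 5·3.0 + 1·15 = 34.0
D8: 2·8 + 5·11.0 + 1·28 = 99.0
D9: 2·12 + 5·3.9 + 1·53 = 96.5
Lowest: D7 at 34.0.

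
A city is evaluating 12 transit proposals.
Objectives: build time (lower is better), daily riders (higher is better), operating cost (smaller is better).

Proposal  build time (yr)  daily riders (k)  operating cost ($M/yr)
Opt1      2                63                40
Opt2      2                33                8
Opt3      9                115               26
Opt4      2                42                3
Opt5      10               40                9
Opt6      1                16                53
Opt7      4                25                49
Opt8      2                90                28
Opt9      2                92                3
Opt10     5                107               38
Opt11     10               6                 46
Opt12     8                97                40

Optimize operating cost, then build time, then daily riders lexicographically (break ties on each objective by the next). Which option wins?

First minimize operating cost: best is 3, kept {Opt4, Opt9}.
Then minimize build time: best is 2, kept {Opt4, Opt9}.
Then maximize daily riders: best is 92, kept {Opt9}.

Opt9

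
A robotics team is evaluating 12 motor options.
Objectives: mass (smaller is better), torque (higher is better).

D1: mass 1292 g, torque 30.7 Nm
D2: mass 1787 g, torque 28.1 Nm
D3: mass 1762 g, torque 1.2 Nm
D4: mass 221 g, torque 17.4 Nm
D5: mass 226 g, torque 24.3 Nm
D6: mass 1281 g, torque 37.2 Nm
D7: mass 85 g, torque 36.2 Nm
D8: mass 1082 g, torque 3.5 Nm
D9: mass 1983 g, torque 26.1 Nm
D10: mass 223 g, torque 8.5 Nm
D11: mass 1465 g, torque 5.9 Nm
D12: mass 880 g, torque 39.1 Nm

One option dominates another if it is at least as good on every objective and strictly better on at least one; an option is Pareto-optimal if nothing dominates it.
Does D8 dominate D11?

D8 vs D11: D8 is worse on torque (3.5 vs 5.9), so it does not dominate D11.

No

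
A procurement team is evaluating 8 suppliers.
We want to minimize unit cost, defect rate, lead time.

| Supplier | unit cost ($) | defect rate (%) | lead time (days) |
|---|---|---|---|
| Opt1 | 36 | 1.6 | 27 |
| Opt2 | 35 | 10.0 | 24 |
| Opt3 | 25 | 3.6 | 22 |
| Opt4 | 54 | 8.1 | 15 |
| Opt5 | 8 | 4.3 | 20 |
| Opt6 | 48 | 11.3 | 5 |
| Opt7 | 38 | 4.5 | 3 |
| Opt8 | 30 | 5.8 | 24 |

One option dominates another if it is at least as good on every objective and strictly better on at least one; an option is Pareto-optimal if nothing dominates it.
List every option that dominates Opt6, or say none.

Opt7

Opt7: unit cost 38≤48, defect rate 4.5≤11.3, lead time 3≤5 — dominates Opt6.
Others (Opt1, Opt2, Opt3, Opt4, Opt5, Opt8) are each worse than Opt6 on at least one objective.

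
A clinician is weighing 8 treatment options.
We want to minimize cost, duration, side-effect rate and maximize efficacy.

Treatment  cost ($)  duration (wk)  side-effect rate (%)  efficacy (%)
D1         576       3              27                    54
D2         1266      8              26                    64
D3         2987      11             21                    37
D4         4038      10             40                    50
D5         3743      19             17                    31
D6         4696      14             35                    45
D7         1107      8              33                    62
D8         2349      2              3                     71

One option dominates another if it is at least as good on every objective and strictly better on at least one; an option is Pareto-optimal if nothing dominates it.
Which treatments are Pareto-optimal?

D1: not dominated (best cost).
D2: not dominated.
D3: dominated by D8 (cost 2349≤2987, duration 2≤11, side-effect rate 3≤21, efficacy 71≥37).
D4: dominated by D1 (cost 576≤4038, duration 3≤10, side-effect rate 27≤40, efficacy 54≥50).
D5: dominated by D8 (cost 2349≤3743, duration 2≤19, side-effect rate 3≤17, efficacy 71≥31).
D6: dominated by D1 (cost 576≤4696, duration 3≤14, side-effect rate 27≤35, efficacy 54≥45).
D7: not dominated.
D8: not dominated (best duration).

D1, D2, D7, D8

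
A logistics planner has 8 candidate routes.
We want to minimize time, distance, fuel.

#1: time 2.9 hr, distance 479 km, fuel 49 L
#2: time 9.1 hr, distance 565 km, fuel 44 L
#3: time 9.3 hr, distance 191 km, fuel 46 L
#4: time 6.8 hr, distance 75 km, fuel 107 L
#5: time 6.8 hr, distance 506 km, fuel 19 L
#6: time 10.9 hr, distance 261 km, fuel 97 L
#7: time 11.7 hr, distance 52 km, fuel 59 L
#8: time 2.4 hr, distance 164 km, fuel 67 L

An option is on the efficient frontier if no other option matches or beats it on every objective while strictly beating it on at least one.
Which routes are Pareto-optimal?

#1: not dominated.
#2: dominated by #5 (time 6.8≤9.1, distance 506≤565, fuel 19≤44).
#3: not dominated.
#4: not dominated.
#5: not dominated (best fuel).
#6: dominated by #3 (time 9.3≤10.9, distance 191≤261, fuel 46≤97).
#7: not dominated (best distance).
#8: not dominated (best time).

#1, #3, #4, #5, #7, #8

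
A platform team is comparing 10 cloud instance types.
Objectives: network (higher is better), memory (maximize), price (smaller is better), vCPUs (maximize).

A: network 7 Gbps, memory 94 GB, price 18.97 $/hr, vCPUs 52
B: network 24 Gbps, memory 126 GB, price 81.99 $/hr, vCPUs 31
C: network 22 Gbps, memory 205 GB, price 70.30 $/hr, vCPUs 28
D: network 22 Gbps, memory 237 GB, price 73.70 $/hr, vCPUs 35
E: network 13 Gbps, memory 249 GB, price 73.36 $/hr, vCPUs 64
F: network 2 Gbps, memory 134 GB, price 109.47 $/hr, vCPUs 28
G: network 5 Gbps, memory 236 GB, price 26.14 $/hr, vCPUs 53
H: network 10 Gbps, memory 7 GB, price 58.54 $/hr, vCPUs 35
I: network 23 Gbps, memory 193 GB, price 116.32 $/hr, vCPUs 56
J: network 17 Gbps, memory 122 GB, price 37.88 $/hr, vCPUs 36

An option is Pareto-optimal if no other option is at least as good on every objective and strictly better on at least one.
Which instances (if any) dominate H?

J

J: network 17≥10, memory 122≥7, price 37.88≤58.54, vCPUs 36≥35 — dominates H.
Others (A, B, C, D, E, F, G, I) are each worse than H on at least one objective.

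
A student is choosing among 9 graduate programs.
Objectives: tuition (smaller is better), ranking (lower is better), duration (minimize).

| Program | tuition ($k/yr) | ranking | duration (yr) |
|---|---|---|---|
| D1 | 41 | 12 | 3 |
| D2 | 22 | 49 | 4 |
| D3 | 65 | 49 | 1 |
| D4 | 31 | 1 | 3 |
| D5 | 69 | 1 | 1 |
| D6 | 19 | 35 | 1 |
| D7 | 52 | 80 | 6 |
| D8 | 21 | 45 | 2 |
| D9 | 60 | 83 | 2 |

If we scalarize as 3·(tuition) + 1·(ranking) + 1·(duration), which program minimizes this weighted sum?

D1: 3·41 + 1·12 + 1·3 = 138
D2: 3·22 + 1·49 + 1·4 = 119
D3: 3·65 + 1·49 + 1·1 = 245
D4: 3·31 + 1·1 + 1·3 = 97
D5: 3·69 + 1·1 + 1·1 = 209
D6: 3·19 + 1·35 + 1·1 = 93
D7: 3·52 + 1·80 + 1·6 = 242
D8: 3·21 + 1·45 + 1·2 = 110
D9: 3·60 + 1·83 + 1·2 = 265
Lowest: D6 at 93.

D6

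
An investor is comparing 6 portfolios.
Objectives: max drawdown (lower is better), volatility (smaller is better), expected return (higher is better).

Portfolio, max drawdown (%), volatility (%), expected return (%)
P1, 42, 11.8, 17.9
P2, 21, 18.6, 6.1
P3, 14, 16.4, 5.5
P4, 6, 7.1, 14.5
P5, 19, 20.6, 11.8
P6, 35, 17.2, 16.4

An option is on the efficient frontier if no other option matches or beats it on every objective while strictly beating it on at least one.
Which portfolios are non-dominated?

P1, P4, P6

P1: not dominated (best expected return).
P2: dominated by P4 (max drawdown 6≤21, volatility 7.1≤18.6, expected return 14.5≥6.1).
P3: dominated by P4 (max drawdown 6≤14, volatility 7.1≤16.4, expected return 14.5≥5.5).
P4: not dominated (best max drawdown).
P5: dominated by P4 (max drawdown 6≤19, volatility 7.1≤20.6, expected return 14.5≥11.8).
P6: not dominated.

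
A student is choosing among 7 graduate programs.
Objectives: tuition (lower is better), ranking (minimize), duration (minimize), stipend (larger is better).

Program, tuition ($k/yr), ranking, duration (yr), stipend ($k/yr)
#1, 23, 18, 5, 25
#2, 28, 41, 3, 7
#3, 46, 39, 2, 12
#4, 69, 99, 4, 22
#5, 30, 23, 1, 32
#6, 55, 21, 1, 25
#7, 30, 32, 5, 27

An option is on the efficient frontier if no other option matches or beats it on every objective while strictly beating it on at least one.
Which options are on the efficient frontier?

#1: not dominated (best tuition).
#2: not dominated.
#3: dominated by #5 (tuition 30≤46, ranking 23≤39, duration 1≤2, stipend 32≥12).
#4: dominated by #5 (tuition 30≤69, ranking 23≤99, duration 1≤4, stipend 32≥22).
#5: not dominated (best stipend).
#6: not dominated.
#7: dominated by #5 (tuition 30≤30, ranking 23≤32, duration 1≤5, stipend 32≥27).

#1, #2, #5, #6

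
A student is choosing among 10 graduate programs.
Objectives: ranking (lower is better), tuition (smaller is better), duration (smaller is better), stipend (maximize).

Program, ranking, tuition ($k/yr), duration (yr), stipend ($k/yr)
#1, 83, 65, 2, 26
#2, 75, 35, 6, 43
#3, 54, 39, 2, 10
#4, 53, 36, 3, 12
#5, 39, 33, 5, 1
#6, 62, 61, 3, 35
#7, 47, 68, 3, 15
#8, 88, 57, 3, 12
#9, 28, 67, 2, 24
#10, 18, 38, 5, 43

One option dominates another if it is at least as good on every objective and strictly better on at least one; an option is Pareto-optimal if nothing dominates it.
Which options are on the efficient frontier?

#1, #2, #3, #4, #5, #6, #9, #10

#1: not dominated.
#2: not dominated.
#3: not dominated.
#4: not dominated.
#5: not dominated (best tuition).
#6: not dominated.
#7: dominated by #9 (ranking 28≤47, tuition 67≤68, duration 2≤3, stipend 24≥15).
#8: dominated by #4 (ranking 53≤88, tuition 36≤57, duration 3≤3, stipend 12≥12).
#9: not dominated.
#10: not dominated (best ranking).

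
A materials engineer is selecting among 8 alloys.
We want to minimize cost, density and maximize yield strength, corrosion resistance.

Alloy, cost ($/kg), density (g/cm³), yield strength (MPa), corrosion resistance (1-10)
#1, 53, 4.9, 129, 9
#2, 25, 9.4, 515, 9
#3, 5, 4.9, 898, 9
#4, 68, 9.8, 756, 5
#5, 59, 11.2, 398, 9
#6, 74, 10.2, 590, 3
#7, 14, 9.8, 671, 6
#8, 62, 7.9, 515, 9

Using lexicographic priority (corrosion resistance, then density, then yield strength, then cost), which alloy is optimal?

First maximize corrosion resistance: best is 9, kept {#1, #2, #3, #5, #8}.
Then minimize density: best is 4.9, kept {#1, #3}.
Then maximize yield strength: best is 898, kept {#3}.

#3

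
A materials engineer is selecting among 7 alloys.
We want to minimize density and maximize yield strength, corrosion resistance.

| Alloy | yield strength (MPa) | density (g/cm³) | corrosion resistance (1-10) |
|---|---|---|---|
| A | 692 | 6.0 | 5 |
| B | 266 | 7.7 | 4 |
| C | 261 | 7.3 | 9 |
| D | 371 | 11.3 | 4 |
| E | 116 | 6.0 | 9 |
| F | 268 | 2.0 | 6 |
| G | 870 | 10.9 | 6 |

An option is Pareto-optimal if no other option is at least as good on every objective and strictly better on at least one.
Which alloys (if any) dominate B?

A: yield strength 692≥266, density 6.0≤7.7, corrosion resistance 5≥4 — dominates B.
F: yield strength 268≥266, density 2.0≤7.7, corrosion resistance 6≥4 — dominates B.
Others (C, D, E, G) are each worse than B on at least one objective.

A, F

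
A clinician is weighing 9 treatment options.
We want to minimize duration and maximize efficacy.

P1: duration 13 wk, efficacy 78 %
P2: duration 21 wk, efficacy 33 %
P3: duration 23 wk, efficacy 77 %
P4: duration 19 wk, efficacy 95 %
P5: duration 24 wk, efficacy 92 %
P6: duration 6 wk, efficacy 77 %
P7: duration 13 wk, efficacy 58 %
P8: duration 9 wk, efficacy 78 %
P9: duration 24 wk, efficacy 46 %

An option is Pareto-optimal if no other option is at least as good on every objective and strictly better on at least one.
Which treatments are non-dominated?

P1: dominated by P8 (duration 9≤13, efficacy 78≥78).
P2: dominated by P1 (duration 13≤21, efficacy 78≥33).
P3: dominated by P1 (duration 13≤23, efficacy 78≥77).
P4: not dominated (best efficacy).
P5: dominated by P4 (duration 19≤24, efficacy 95≥92).
P6: not dominated (best duration).
P7: dominated by P1 (duration 13≤13, efficacy 78≥58).
P8: not dominated.
P9: dominated by P1 (duration 13≤24, efficacy 78≥46).

P4, P6, P8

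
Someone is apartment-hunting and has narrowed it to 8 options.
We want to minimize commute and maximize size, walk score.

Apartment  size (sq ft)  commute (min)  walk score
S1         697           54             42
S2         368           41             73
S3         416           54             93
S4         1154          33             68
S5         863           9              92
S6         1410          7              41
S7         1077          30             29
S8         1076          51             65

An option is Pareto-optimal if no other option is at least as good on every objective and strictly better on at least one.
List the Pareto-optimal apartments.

S1: dominated by S4 (size 1154≥697, commute 33≤54, walk score 68≥42).
S2: dominated by S5 (size 863≥368, commute 9≤41, walk score 92≥73).
S3: not dominated (best walk score).
S4: not dominated.
S5: not dominated.
S6: not dominated (best size).
S7: dominated by S6 (size 1410≥1077, commute 7≤30, walk score 41≥29).
S8: dominated by S4 (size 1154≥1076, commute 33≤51, walk score 68≥65).

S3, S4, S5, S6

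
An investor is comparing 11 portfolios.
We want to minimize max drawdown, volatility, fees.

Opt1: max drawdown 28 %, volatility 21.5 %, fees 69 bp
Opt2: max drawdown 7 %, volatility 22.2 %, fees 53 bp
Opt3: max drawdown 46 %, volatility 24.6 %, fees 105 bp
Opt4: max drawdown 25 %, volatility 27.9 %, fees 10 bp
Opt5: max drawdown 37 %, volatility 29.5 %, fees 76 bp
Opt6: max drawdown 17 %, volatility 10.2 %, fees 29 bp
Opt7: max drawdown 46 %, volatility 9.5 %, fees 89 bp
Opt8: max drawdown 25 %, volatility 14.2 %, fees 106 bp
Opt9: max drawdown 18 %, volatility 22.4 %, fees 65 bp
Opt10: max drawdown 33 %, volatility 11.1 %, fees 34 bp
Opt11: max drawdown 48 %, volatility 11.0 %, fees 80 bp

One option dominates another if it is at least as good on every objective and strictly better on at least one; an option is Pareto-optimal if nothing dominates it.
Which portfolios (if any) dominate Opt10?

Opt6

Opt6: max drawdown 17≤33, volatility 10.2≤11.1, fees 29≤34 — dominates Opt10.
Others (Opt1, Opt2, Opt3, Opt4, Opt5, Opt7, Opt8, Opt9, Opt11) are each worse than Opt10 on at least one objective.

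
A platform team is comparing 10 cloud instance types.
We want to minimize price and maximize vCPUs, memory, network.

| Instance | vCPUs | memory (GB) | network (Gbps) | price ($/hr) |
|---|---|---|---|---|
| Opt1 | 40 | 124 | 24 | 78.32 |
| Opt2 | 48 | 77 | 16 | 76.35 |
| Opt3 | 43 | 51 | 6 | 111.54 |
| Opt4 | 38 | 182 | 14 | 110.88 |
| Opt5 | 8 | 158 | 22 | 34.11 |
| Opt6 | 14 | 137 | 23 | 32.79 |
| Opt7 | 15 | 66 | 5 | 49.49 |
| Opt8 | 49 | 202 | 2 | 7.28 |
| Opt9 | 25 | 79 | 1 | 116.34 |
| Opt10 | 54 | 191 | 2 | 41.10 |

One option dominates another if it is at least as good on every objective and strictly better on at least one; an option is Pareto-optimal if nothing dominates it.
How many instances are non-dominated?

8

Opt1: not dominated (best network).
Opt2: not dominated.
Opt3: dominated by Opt2 (vCPUs 48≥43, memory 77≥51, network 16≥6, price 76.35≤111.54).
Opt4: not dominated.
Opt5: not dominated.
Opt6: not dominated.
Opt7: not dominated.
Opt8: not dominated (best memory).
Opt9: dominated by Opt1 (vCPUs 40≥25, memory 124≥79, network 24≥1, price 78.32≤116.34).
Opt10: not dominated (best vCPUs).
Pareto-optimal: Opt1, Opt2, Opt4, Opt5, Opt6, Opt7, Opt8, Opt10 → 8.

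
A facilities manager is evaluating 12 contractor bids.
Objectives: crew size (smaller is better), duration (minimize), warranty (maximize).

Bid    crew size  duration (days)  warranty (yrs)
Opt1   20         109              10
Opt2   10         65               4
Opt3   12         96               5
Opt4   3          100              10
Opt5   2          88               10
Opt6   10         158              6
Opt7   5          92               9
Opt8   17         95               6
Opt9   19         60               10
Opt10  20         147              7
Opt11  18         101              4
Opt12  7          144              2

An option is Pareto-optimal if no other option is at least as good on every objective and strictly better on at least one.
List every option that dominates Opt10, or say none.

Opt1: crew size 20≤20, duration 109≤147, warranty 10≥7 — dominates Opt10.
Opt4: crew size 3≤20, duration 100≤147, warranty 10≥7 — dominates Opt10.
Opt5: crew size 2≤20, duration 88≤147, warranty 10≥7 — dominates Opt10.
Opt7: crew size 5≤20, duration 92≤147, warranty 9≥7 — dominates Opt10.
Opt9: crew size 19≤20, duration 60≤147, warranty 10≥7 — dominates Opt10.
Others (Opt2, Opt3, Opt6, Opt8, Opt11, Opt12) are each worse than Opt10 on at least one objective.

Opt1, Opt4, Opt5, Opt7, Opt9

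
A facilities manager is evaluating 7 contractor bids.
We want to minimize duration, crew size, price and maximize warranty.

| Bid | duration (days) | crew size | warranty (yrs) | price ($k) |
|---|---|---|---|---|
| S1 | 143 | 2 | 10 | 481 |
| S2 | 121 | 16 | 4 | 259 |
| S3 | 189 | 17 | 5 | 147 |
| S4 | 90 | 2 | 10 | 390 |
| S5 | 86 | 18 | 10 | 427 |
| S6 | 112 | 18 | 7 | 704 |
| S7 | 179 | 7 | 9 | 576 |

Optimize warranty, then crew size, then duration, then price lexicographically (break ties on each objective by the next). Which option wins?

S4

First maximize warranty: best is 10, kept {S1, S4, S5}.
Then minimize crew size: best is 2, kept {S1, S4}.
Then minimize duration: best is 90, kept {S4}.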